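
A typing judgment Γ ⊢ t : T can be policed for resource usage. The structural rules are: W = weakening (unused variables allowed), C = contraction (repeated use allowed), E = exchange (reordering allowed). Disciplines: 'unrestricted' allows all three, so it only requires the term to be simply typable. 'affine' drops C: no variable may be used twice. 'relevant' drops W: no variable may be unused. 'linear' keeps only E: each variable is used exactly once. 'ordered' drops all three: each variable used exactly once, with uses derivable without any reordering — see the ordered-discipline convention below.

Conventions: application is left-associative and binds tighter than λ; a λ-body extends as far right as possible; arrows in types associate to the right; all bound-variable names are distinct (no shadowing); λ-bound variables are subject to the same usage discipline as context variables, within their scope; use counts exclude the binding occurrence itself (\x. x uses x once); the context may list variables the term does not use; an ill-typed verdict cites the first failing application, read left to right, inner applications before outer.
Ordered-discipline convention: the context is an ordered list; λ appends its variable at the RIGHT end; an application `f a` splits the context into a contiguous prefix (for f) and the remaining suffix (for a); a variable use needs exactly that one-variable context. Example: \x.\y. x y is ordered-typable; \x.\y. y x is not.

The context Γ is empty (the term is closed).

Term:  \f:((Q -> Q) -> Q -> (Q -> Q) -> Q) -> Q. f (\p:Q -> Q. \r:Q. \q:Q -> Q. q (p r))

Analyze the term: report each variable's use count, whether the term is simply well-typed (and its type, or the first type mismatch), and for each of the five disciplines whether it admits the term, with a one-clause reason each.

use counts: f (λ-bound): 1; p (λ-bound): 1; r (λ-bound): 1; q (λ-bound): 1
uses in reading order: f, q, p, r
typing: well-typed — term : (((Q -> Q) -> Q -> (Q -> Q) -> Q) -> Q) -> Q
ordered: ✗ — no ordered split (uses run f, q, p, r)
linear: ✓ — exactly-once usage across f, p, r, q
affine: ✓ — f, p, r, q: no repeats, contraction unneeded
relevant: ✓ — f, p, r, q: all used, weakening unneeded
unrestricted: ✓ — type-checks ((((Q -> Q) -> Q -> (Q -> Q) -> Q) -> Q) -> Q) and nothing is barred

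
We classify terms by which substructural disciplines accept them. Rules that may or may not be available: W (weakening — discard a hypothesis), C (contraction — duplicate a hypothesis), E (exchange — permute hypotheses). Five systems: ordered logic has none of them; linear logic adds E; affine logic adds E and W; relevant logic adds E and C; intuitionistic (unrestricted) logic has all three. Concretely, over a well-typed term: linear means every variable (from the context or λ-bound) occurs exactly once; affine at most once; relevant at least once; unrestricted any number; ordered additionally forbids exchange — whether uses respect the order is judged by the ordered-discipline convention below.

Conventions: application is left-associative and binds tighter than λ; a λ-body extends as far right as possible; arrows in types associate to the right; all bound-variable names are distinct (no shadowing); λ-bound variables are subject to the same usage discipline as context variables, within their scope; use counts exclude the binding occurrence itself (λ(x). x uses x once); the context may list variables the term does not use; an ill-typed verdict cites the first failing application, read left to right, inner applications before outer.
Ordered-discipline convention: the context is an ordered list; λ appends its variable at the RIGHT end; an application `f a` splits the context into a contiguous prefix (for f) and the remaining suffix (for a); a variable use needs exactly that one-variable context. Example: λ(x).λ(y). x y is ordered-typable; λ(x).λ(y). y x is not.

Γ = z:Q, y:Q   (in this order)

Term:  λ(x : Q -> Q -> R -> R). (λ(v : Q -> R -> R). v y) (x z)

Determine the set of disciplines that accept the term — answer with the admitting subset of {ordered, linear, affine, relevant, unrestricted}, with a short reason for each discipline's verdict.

admitting disciplines: linear, affine, relevant, unrestricted
counts: z=1; y=1; x (λ-bound)=1; v (λ-bound)=1
use order (left to right): v, y, x, z
typing: the term checks, with type (Q -> Q -> R -> R) -> R -> R
ordered: ✗ — no ordered split (uses run v, y, x, z)
linear: ✓ — each of z, y, x, v used exactly once
affine: ✓ — no duplicate uses among z, y, x, v
relevant: ✓ — at least one use each (z, y, x, v)
unrestricted: ✓ — type-checks ((Q -> Q -> R -> R) -> R -> R) and nothing is barred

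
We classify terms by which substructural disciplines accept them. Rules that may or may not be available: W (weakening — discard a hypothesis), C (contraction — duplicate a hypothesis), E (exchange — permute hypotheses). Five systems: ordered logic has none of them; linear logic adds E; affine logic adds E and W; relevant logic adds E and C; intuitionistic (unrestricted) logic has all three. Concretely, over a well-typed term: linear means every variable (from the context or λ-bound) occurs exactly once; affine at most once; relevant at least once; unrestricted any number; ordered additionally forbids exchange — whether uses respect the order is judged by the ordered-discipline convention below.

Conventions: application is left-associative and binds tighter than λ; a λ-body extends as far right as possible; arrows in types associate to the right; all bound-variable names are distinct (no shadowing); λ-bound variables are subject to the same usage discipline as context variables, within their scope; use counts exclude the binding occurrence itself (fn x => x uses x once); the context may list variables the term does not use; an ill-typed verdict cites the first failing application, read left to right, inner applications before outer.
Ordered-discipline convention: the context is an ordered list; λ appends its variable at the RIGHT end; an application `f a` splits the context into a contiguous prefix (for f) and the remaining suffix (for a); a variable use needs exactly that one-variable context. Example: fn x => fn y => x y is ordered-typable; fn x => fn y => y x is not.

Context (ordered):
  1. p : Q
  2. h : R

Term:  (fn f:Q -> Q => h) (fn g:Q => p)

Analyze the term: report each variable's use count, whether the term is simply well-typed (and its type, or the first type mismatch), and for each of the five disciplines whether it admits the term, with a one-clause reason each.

usage: p: 1; h: 1; f [bound]: 0; g [bound]: 0
order of uses: h, p
typing: well-typed at R
ordered ✗ (f, g left unused)
linear ✗ (f, g left unused)
affine ✓ (p, h, f, g: no repeats, contraction unneeded)
relevant ✗ (f, g left unused)
unrestricted ✓ (well-typed at R; no restrictions here)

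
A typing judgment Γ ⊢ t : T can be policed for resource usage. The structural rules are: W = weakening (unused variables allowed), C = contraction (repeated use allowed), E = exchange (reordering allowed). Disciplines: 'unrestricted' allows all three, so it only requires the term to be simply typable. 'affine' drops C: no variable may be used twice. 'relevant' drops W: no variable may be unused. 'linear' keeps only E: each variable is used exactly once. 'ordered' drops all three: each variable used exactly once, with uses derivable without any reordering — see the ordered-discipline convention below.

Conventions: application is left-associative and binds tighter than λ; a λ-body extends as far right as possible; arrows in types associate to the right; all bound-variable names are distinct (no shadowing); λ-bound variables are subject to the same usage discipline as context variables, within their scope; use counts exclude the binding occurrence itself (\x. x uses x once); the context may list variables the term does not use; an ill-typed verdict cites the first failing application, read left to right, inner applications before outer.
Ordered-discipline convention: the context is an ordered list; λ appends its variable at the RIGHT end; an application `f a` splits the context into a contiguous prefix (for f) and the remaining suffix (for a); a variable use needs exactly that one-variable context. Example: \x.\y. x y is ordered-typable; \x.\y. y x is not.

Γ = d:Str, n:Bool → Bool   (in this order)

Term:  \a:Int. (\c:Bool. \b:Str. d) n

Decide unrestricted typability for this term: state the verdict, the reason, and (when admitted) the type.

no — a type mismatch blocks all five
counts: d: 1×; n: 1×; a (bound): 0×; c (bound): 0×; b (bound): 0×
use order (left to right): d, n
typing: ill-typed: an application expects Bool but receives Bool → Bool
summary: ordered ✗, linear ✗, affine ✗, relevant ✗, unrestricted ✗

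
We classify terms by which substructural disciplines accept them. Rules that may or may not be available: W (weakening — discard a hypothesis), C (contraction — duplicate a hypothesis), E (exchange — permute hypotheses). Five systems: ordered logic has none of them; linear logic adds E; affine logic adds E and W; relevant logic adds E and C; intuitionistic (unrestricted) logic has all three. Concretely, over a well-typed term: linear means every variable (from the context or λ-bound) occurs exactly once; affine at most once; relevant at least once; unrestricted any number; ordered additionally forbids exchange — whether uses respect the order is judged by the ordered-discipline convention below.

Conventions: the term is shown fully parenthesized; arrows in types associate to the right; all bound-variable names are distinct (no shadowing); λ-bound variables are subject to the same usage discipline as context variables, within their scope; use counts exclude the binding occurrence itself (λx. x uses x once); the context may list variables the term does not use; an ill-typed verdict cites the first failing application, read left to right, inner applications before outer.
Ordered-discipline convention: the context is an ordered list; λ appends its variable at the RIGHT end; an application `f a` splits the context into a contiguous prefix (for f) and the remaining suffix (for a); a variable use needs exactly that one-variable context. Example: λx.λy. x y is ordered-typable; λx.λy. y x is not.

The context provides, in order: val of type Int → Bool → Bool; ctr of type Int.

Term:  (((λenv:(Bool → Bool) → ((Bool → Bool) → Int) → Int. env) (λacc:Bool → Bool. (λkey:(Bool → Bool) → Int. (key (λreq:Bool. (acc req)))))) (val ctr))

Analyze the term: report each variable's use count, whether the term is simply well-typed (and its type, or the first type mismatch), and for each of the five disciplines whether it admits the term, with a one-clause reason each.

variable uses: val=1, ctr=1, env (bound)=1, acc (bound)=1, key (bound)=1, req (bound)=1
left-to-right use order: env, key, acc, req, val, ctr
typing: well-typed — term : ((Bool → Bool) → Int) → Int
ordered: ✗, no contiguous prefix/suffix split fits env, key, acc, req, val, ctr
linear: ✓, each of val, ctr, env, acc, key, req used exactly once
affine: ✓, val, ctr, env, acc, key, req: no repeats, contraction unneeded
relevant: ✓, at least one use each (val, ctr, env, acc, key, req)
unrestricted: ✓, type-checks (((Bool → Bool) → Int) → Int) and nothing is barred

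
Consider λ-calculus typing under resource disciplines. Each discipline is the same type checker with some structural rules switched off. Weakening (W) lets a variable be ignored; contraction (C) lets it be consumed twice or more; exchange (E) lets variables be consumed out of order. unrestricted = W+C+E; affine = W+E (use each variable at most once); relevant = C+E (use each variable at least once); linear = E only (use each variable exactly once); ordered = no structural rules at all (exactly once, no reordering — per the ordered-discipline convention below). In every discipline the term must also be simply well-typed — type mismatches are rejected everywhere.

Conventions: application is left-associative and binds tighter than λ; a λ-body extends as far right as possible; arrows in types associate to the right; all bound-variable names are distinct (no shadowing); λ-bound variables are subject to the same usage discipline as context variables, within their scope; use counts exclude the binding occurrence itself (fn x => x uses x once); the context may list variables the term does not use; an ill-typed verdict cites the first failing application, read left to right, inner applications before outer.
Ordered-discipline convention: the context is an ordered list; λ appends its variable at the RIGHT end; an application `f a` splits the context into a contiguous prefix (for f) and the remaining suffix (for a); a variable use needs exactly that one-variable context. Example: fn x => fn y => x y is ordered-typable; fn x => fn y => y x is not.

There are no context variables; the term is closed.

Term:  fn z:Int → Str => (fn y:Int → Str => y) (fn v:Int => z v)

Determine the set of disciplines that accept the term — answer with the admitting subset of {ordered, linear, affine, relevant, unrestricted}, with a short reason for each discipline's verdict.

admitting disciplines: ordered, linear, affine, relevant, unrestricted
counts: z [bound]: 1×, y [bound]: 1×, v [bound]: 1×
uses in reading order: y, z, v
typing: well-typed — term : (Int → Str) → Int → Str
ordered: ✓, one use each (z, y, v); ordered split holds
linear: ✓, each of z, y, v used exactly once
affine: ✓, none of z, y, v used more than once
relevant: ✓, at least one use each (z, y, v)
unrestricted: ✓, typability at (Int → Str) → Int → Str is all that's needed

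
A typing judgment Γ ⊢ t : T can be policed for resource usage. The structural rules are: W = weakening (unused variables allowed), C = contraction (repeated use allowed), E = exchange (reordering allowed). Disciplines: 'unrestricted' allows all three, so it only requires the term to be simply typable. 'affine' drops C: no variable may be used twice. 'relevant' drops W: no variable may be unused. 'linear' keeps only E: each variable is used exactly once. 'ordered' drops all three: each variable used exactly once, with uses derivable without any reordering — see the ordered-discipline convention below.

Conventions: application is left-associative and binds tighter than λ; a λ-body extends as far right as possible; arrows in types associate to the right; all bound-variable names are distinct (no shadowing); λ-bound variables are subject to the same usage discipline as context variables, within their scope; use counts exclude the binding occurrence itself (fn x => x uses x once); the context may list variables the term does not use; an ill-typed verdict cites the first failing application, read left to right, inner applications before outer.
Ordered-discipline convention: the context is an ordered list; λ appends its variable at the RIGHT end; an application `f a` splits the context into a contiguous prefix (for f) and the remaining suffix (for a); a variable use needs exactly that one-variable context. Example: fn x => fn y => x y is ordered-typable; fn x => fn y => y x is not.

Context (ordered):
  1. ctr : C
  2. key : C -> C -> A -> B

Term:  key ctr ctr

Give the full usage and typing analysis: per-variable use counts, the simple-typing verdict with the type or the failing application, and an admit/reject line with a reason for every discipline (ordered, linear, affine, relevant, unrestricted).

usage: ctr: 2×, key: 1×
left-to-right use order: key, ctr, ctr
typing: the term checks, with type A -> B
ordered: ✗ — uses contraction: ctr ×2
linear: ✗ — uses contraction: ctr ×2
affine: ✗ — uses contraction: ctr ×2
relevant: ✓ — every one of ctr, key appears
unrestricted: ✓ — well-typed at A -> B; no restrictions here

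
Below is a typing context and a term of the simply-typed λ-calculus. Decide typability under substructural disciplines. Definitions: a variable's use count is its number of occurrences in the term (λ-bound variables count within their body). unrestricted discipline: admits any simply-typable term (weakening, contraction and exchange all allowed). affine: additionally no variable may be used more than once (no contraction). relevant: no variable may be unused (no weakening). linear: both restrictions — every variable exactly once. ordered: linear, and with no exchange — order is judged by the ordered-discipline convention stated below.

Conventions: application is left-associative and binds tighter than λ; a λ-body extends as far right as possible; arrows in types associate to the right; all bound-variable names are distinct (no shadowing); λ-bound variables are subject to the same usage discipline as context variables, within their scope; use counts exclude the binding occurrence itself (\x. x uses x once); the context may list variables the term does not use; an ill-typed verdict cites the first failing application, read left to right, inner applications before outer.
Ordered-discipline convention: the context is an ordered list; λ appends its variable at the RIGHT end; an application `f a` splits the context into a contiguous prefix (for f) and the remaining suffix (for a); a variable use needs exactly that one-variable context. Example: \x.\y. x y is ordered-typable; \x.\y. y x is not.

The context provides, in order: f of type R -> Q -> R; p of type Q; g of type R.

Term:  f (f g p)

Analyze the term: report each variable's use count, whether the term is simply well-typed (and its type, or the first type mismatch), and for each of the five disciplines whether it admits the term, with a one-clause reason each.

variable uses: f: 2, p: 1, g: 1
left-to-right use order: f, f, g, p
typing: the term checks, with type Q -> R
ordered: ✗, uses contraction: f ×2
linear: ✗, uses contraction: f ×2
affine: ✗, uses contraction: f ×2
relevant: ✓, every one of f, p, g appears
unrestricted: ✓, type-checks (Q -> R) and nothing is barred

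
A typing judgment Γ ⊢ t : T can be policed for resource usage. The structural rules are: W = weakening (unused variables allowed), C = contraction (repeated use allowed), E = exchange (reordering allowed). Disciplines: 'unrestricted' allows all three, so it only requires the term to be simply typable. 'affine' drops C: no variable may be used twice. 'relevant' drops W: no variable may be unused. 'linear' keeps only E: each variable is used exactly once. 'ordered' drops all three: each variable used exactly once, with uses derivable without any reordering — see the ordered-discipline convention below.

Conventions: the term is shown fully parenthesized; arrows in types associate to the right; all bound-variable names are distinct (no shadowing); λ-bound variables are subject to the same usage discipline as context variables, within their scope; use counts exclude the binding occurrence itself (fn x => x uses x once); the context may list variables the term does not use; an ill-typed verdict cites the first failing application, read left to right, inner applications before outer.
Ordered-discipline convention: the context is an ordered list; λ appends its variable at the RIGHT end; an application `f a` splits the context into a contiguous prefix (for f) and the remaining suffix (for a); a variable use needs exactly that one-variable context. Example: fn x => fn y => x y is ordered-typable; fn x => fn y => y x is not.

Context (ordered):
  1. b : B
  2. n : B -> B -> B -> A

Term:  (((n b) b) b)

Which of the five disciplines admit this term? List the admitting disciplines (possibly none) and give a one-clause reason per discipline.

admitting disciplines: relevant, unrestricted
usage: b ×3, n ×1
left-to-right use order: n, b, b, b
typing: ✓ — A
ordered: ✗, uses contraction: b ×3
linear: ✗, uses contraction: b ×3
affine: ✗, uses contraction: b ×3
relevant: ✓, b, n: all used, weakening unneeded
unrestricted: ✓, type-checks (A) and nothing is barred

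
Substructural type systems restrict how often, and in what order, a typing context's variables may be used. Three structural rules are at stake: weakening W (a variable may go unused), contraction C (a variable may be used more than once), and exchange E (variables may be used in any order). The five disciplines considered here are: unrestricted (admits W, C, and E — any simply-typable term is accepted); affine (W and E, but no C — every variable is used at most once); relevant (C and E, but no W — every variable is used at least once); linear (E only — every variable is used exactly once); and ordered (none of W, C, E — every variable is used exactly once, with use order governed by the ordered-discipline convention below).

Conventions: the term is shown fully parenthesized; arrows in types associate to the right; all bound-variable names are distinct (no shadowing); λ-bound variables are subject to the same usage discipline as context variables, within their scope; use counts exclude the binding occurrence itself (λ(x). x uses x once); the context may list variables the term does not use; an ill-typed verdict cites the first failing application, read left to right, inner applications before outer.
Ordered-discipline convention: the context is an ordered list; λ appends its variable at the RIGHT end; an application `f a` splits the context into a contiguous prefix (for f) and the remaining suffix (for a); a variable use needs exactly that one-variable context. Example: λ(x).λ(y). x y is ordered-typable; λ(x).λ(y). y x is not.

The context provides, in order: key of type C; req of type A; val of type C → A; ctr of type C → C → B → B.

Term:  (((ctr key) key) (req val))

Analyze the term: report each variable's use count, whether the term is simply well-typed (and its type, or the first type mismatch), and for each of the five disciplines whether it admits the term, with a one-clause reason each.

variable uses: key=2; req=1; val=1; ctr=1
left-to-right use order: ctr, key, key, req, val
typing: ill-typed: non-function type A applied to an argument
ordered: ✗, not simply typable
linear: ✗, fails simple typing
affine: ✗, a type mismatch blocks all five
relevant: ✗, the type mismatch rejects it
unrestricted: ✗, not simply typable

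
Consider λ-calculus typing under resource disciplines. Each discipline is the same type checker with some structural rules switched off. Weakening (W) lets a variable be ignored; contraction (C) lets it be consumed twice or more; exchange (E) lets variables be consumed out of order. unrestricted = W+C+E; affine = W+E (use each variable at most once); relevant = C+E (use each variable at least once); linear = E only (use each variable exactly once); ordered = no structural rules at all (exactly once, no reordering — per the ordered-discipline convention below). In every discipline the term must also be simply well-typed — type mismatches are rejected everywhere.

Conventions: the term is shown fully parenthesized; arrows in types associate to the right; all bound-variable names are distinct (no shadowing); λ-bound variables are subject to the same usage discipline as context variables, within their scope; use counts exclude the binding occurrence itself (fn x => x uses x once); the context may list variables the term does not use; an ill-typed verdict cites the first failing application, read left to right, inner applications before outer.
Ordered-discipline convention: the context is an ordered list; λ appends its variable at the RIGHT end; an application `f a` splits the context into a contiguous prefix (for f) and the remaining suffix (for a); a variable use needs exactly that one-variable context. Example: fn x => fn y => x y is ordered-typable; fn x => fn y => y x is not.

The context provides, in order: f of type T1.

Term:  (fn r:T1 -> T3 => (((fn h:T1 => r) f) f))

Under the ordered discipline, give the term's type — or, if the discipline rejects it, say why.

not well-typed under ordered — f ×2 used more than once (contraction); h left unused
counts: f=2; r (λ-bound)=1; h (λ-bound)=0
left-to-right use order: r, f, f
typing: well-typed — term : (T1 -> T3) -> T3
per-discipline verdicts: ordered ✗, linear ✗, affine ✗, relevant ✗, unrestricted ✓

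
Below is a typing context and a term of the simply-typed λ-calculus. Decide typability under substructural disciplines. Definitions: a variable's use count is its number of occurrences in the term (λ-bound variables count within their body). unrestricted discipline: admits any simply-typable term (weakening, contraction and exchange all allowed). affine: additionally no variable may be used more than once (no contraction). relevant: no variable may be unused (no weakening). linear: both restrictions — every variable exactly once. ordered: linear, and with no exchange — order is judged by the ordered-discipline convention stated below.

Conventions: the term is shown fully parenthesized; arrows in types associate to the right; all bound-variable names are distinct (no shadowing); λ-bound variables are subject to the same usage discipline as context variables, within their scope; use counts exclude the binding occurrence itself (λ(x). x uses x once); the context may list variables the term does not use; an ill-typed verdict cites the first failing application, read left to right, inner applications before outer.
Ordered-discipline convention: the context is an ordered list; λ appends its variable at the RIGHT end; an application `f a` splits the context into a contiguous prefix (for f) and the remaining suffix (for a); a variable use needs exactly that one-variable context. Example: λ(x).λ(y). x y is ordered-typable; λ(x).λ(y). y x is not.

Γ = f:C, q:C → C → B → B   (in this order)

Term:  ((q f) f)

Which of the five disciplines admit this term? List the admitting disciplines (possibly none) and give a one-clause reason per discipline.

admitted by: relevant, unrestricted
usage: f=2; q=1
order of uses: q, f, f
typing: the term checks, with type B → B
ordered: ✗, repeated use of f ×2
linear: ✗, repeated use of f ×2
affine: ✗, repeated use of f ×2
relevant: ✓, none of f, q goes unused
unrestricted: ✓, well-typed at B → B; no restrictions here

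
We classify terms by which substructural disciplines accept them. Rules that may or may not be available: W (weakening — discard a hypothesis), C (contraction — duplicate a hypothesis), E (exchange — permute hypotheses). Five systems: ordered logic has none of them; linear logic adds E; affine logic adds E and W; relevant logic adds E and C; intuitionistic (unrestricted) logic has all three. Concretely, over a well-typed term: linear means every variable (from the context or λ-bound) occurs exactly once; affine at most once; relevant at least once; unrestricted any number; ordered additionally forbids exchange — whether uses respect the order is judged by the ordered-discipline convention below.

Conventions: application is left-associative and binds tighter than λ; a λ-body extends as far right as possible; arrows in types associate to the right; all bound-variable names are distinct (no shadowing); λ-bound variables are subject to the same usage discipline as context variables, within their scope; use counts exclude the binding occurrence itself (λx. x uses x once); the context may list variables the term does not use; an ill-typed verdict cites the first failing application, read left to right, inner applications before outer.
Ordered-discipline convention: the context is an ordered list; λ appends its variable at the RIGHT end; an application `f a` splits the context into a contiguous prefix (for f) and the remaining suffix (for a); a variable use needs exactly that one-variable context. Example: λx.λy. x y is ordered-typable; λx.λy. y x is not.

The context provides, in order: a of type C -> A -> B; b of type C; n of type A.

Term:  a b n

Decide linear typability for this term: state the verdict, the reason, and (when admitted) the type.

yes — each of a, b, n used exactly once; term : B
use counts: a: 1, b: 1, n: 1
use order (left to right): a, b, n
typing: the term checks, with type B
per-discipline verdicts: ordered ✓, linear ✓, affine ✓, relevant ✓, unrestricted ✓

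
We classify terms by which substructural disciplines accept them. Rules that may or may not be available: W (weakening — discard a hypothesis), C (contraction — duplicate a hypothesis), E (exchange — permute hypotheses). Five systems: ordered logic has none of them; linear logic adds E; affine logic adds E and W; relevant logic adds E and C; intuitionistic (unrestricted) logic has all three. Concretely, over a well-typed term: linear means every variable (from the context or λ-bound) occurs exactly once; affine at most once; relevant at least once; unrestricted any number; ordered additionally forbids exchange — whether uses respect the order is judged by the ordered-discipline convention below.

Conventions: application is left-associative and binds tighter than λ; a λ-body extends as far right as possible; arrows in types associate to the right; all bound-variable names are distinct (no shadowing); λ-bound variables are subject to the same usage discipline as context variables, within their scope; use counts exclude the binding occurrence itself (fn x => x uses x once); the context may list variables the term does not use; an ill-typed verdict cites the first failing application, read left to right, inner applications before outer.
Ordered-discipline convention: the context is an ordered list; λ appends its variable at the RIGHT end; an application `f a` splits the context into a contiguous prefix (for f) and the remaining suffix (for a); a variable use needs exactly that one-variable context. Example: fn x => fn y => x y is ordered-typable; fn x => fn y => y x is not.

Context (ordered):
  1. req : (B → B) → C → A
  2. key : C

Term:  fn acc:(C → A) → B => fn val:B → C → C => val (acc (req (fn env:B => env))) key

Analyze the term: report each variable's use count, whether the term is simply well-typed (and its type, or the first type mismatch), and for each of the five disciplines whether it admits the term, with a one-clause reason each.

variable uses: req=1, key=1, acc (λ-bound)=1, val (λ-bound)=1, env (λ-bound)=1
order of uses: val, acc, req, env, key
typing: well-typed — term : ((C → A) → B) → (B → C → C) → C
ordered: ✗ — needs exchange: uses follow val, acc, req, env, key
linear: ✓ — single use per variable (req, key, acc, val, env)
affine: ✓ — at most one use each (req, key, acc, val, env)
relevant: ✓ — at least one use each (req, key, acc, val, env)
unrestricted: ✓ — well-typed at ((C → A) → B) → (B → C → C) → C; no restrictions here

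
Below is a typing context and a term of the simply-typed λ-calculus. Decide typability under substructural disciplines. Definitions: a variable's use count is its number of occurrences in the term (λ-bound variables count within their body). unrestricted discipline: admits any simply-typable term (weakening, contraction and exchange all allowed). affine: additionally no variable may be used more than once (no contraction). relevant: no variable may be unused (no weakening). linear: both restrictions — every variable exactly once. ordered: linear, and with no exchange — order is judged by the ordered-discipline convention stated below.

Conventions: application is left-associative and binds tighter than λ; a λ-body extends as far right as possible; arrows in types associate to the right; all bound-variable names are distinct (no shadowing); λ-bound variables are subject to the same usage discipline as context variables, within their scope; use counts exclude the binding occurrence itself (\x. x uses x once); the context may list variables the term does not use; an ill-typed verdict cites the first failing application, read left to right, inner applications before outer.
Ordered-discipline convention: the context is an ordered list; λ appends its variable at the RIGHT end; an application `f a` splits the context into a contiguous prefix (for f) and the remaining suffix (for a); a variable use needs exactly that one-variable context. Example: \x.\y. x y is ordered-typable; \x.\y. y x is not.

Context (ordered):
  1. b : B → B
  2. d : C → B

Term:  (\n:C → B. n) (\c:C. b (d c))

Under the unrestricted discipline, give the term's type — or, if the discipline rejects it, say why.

term : C → B
use counts: b=1, d=1, n (bound)=1, c (bound)=1
use order (left to right): n, b, d, c
typing: ✓ — C → B
all disciplines: ordered ✓ | linear ✓ | affine ✓ | relevant ✓ | unrestricted ✓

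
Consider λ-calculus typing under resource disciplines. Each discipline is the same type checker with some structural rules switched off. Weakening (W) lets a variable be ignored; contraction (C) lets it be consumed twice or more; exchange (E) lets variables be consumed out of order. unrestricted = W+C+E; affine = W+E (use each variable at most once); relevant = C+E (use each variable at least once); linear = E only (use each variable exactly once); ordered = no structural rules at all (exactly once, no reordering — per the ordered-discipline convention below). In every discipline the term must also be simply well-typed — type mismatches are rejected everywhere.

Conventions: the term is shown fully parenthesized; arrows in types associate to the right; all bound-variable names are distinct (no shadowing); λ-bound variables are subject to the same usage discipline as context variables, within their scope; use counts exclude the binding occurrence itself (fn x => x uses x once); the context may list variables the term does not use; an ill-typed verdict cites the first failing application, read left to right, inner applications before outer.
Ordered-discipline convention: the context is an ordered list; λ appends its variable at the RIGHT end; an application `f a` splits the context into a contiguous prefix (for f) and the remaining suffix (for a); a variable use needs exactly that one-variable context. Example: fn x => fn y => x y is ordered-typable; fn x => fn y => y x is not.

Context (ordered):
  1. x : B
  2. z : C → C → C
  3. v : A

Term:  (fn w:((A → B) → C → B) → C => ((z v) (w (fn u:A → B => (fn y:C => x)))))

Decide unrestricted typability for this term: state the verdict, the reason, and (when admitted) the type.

no — fails simple typing
usage: x: 1×, z: 1×, v: 1×, w (bound): 1×, u (bound): 0×, y (bound): 0×
order of uses: z, v, w, x
typing: ill-typed: a function awaiting C gets A
summary: ordered ✗, linear ✗, affine ✗, relevant ✗, unrestricted ✗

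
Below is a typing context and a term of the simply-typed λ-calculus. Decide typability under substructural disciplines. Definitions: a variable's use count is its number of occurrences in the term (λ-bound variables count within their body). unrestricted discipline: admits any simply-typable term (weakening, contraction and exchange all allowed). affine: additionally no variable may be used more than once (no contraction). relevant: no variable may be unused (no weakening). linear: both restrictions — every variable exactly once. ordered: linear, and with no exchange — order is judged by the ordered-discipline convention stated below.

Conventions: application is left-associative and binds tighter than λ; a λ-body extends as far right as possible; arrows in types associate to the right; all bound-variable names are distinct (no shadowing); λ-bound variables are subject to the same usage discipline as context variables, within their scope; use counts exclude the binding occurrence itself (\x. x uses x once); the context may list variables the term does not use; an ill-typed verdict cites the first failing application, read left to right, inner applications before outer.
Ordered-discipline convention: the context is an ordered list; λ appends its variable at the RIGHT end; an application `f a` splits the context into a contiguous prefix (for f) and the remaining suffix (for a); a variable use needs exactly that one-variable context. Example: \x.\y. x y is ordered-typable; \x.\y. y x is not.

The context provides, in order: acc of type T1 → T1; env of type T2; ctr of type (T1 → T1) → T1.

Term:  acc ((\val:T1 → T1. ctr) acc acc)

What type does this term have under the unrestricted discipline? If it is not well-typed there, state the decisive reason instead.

term : T1
counts: acc=3, env=0, ctr=1, val (λ-bound)=0
use order (left to right): acc, ctr, acc, acc
typing: well-typed — term : T1
summary: ordered ✗ | linear ✗ | affine ✗ | relevant ✗ | unrestricted ✓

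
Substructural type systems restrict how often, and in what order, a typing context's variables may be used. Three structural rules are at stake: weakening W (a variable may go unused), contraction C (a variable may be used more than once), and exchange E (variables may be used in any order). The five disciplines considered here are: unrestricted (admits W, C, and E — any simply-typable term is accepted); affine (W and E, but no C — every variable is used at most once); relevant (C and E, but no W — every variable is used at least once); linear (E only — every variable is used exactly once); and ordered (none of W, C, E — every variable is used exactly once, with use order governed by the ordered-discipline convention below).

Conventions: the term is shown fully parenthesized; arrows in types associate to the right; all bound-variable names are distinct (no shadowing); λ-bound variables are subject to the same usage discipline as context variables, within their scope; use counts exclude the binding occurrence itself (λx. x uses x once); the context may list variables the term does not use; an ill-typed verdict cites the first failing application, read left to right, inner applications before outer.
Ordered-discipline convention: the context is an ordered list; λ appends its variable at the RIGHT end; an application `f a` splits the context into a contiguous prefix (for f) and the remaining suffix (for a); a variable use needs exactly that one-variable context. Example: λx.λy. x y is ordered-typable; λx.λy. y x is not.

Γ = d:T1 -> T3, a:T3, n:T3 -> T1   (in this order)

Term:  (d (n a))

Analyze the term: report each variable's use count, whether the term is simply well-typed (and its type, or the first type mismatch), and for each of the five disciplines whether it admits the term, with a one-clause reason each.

usage: d=1; a=1; n=1
uses in reading order: d, n, a
typing: well-typed at T3
ordered: ✗ — use order d, n, a needs exchange
linear: ✓ — d, a, n: one use apiece
affine: ✓ — at most one use each (d, a, n)
relevant: ✓ — none of d, a, n goes unused
unrestricted: ✓ — simply typable at T3; W, C, E all held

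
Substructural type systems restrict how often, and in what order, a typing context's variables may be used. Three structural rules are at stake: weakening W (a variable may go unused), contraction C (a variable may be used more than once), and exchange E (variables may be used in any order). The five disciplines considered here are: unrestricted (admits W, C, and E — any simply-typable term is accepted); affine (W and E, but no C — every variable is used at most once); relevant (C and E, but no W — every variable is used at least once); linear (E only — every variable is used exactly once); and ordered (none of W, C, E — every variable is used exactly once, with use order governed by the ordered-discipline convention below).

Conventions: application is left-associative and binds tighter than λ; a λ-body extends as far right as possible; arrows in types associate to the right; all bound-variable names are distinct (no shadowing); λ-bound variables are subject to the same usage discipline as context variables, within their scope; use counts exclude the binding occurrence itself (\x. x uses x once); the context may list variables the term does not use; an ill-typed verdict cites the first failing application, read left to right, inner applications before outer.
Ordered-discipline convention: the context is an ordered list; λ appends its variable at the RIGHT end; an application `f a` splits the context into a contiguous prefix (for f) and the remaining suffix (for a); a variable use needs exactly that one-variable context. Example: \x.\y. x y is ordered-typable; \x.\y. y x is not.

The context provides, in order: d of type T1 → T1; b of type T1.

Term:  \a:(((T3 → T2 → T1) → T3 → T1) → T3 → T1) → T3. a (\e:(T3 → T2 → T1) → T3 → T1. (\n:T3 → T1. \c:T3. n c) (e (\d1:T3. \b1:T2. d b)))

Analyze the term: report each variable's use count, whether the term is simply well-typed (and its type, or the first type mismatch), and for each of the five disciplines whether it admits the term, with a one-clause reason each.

variable uses: d: 1×; b: 1×; a (bound): 1×; e (bound): 1×; n (bound): 1×; c (bound): 1×; d1 (bound): 0×; b1 (bound): 0×
order of uses: a, n, c, e, d, b
typing: well-typed at ((((T3 → T2 → T1) → T3 → T1) → T3 → T1) → T3) → T3
ordered: ✗, unused: d1, b1 — weakening required
linear: ✗, unused: d1, b1 — weakening required
affine: ✓, d, b, a, e, n, c, d1, b1: no repeats, contraction unneeded
relevant: ✗, unused: d1, b1 — weakening required
unrestricted: ✓, typability at ((((T3 → T2 → T1) → T3 → T1) → T3 → T1) → T3) → T3 is all that's needed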